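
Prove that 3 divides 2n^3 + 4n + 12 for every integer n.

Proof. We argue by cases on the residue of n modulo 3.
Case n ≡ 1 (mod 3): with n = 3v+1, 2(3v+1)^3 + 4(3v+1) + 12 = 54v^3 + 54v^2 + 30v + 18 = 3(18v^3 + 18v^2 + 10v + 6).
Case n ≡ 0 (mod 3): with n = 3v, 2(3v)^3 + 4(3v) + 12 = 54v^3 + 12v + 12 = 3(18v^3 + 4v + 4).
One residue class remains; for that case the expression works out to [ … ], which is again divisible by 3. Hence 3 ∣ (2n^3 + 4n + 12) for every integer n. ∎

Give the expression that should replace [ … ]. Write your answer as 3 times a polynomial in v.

Only n ≡ 2 (mod 3) is unaccounted for. Put n = 3v+2:
2(3v+2)^3 + 4(3v+2) + 12 expands to 54v^3 + 108v^2 + 84v + 36,
and factoring out 3 leaves 3(18v^3 + 36v^2 + 28v + 12).

3(18v^3 + 36v^2 + 28v + 12)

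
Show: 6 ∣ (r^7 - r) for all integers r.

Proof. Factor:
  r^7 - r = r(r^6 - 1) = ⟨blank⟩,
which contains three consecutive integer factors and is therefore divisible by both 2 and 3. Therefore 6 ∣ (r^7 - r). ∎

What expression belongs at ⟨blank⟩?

(r - 1)r(r + 1)(r^4 + r^2 + 1)

r^6 - 1 = (r^2 - 1)(r^4 + r^2 + 1), and r^2 - 1 = (r-1)(r+1).
So r(r^6 - 1) = (r - 1)r(r + 1)(r^4 + r^2 + 1).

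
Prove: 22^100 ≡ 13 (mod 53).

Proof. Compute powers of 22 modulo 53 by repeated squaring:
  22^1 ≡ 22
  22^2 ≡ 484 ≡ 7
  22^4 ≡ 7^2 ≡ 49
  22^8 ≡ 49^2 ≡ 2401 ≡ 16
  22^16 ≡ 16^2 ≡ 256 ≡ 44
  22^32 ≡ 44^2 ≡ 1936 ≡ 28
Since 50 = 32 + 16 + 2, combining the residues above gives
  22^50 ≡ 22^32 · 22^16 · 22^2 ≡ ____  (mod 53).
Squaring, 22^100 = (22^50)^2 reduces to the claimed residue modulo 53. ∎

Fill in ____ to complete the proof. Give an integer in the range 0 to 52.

38

22^32 · 22^16 · 22^2 ≡ 28 · 44 · 7 = 8624.
8624 mod 53 = 38, so 22^50 ≡ 38 (mod 53).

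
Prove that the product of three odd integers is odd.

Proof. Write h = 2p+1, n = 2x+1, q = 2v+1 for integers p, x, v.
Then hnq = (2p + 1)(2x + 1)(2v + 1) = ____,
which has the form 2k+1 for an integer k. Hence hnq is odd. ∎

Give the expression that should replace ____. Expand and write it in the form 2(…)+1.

2(4pvx + 2pv + 2px + p + 2vx + v + x) + 1

Expanding: (2p + 1)(2x + 1)(2v + 1) = 8pvx + 4pv + 4px + 2p + 4vx + 2v + 2x + 1.
Every term except the constant is even, so this is 2(4pvx + 2pv + 2px + p + 2vx + v + x) + 1,
and 4pvx + 2pv + 2px + p + 2vx + v + x ∈ ℤ gives the required form.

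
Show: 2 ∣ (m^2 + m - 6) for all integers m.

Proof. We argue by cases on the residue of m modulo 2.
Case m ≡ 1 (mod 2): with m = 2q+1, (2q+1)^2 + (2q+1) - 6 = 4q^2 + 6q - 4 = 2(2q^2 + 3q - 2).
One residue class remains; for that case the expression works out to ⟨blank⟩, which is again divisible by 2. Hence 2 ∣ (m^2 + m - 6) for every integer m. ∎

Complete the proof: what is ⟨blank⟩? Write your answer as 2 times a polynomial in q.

2(2q^2 + q - 3)

The residues treated are {1}, so the missing case is m ≡ 0 (mod 2); write m = 2q.
Then (2q)^2 + (2q) - 6 = 4q^2 + 2q - 6 = 2(2q^2 + q - 3).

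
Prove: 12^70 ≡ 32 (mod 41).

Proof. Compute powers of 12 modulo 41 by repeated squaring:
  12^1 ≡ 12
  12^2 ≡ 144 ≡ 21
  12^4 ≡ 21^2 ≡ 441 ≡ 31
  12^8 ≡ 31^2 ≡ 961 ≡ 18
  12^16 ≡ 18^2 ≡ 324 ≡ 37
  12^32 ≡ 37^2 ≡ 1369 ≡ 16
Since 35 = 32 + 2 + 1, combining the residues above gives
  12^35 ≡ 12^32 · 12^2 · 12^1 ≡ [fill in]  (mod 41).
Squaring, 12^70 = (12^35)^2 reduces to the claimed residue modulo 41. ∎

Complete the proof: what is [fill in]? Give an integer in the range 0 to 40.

12^32 · 12^2 · 12^1 ≡ 16 · 21 · 12 = 4032.
4032 mod 41 = 14, so 12^35 ≡ 14 (mod 41).

14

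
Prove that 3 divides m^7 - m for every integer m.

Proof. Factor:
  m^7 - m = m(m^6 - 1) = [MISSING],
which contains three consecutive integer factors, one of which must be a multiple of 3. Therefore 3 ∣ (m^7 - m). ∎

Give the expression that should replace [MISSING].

(m - 1)m(m + 1)(m^4 + m^2 + 1)

m^6 - 1 = (m^2 - 1)(m^4 + m^2 + 1), and m^2 - 1 = (m-1)(m+1).
So m(m^6 - 1) = (m - 1)m(m + 1)(m^4 + m^2 + 1).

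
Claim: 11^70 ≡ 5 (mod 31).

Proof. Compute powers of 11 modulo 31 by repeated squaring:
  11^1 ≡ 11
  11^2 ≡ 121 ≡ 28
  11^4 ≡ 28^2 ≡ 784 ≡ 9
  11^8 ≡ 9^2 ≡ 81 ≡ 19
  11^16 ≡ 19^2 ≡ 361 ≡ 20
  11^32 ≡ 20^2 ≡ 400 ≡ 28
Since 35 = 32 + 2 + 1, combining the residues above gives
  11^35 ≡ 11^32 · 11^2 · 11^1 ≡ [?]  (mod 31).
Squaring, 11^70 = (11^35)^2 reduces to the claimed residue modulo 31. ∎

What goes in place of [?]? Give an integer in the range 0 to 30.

Multiply the listed residues: 28 · 28 · 11 = 784 → 8624.
Reducing modulo 31: 8624 = 278·31 + 6, so 11^35 ≡ 6.

6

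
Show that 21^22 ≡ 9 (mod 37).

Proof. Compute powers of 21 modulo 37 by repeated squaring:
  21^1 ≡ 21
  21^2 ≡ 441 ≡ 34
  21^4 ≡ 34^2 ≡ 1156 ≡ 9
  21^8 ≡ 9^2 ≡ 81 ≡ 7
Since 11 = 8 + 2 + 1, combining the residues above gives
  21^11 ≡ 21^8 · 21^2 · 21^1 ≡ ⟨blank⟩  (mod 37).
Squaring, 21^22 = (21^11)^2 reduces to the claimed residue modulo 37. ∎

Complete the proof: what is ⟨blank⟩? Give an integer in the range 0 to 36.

21^8 · 21^2 · 21^1 ≡ 7 · 34 · 21 = 4998.
4998 mod 37 = 3, so 21^11 ≡ 3 (mod 37).

3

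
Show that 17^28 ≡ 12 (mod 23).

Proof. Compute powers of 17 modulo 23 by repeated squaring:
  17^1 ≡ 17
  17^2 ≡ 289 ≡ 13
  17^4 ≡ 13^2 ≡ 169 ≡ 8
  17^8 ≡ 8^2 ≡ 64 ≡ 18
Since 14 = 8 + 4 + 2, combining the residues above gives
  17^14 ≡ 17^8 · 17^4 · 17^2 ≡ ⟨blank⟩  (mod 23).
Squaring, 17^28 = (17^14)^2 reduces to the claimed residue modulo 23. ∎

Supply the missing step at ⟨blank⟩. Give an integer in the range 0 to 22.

9

Multiply the listed residues: 18 · 8 · 13 = 144 → 1872.
Reducing modulo 23: 1872 = 81·23 + 9, so 17^14 ≡ 9.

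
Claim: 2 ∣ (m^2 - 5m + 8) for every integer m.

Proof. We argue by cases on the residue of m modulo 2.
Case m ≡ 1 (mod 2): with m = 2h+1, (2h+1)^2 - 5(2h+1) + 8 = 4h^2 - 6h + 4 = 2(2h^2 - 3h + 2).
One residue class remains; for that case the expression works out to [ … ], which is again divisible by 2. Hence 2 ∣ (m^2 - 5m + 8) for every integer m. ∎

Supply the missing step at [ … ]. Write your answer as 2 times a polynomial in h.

2(2h^2 - 5h + 4)

Only m ≡ 0 (mod 2) is unaccounted for. Put m = 2h:
(2h)^2 - 5(2h) + 8 expands to 4h^2 - 10h + 8,
and factoring out 2 leaves 2(2h^2 - 5h + 4).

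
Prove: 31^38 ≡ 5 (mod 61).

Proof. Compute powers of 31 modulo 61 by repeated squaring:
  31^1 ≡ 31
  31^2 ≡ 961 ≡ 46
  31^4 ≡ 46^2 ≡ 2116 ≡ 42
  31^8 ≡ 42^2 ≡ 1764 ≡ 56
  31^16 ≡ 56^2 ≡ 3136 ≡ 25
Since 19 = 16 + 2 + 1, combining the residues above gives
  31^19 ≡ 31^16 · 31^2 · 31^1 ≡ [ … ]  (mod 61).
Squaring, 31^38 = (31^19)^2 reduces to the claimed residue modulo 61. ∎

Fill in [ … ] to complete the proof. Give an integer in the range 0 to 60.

26

Multiply the listed residues: 25 · 46 · 31 = 1150 → 35650.
Reducing modulo 61: 35650 = 584·61 + 26, so 31^19 ≡ 26.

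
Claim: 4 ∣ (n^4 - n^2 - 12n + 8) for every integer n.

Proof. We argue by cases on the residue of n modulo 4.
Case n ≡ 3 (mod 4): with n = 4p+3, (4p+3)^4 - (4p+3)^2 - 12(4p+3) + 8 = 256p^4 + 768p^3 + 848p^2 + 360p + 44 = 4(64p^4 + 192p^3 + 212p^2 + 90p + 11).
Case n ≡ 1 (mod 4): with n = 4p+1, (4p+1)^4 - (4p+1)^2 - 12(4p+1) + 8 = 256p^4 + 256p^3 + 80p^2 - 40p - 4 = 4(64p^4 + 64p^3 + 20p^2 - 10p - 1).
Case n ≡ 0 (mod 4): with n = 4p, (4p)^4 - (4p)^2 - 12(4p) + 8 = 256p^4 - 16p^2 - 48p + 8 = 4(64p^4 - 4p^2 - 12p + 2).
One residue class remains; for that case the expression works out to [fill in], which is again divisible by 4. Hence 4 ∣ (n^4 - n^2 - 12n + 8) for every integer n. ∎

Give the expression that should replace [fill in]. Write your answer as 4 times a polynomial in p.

4(64p^4 + 128p^3 + 92p^2 + 16p - 1)

Only n ≡ 2 (mod 4) is unaccounted for. Put n = 4p+2:
(4p+2)^4 - (4p+2)^2 - 12(4p+2) + 8 expands to 256p^4 + 512p^3 + 368p^2 + 64p - 4,
and factoring out 4 leaves 4(64p^4 + 128p^3 + 92p^2 + 16p - 1).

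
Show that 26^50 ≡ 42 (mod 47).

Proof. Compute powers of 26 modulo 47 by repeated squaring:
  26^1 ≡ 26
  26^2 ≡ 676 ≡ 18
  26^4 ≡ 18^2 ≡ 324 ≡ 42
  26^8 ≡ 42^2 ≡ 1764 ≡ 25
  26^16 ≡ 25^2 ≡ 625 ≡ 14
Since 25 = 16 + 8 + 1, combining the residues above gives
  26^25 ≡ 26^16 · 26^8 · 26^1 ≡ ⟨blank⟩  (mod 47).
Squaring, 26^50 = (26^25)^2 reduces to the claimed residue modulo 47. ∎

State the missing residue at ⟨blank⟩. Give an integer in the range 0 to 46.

Multiply the listed residues: 14 · 25 · 26 = 350 → 9100.
Reducing modulo 47: 9100 = 193·47 + 29, so 26^25 ≡ 29.

29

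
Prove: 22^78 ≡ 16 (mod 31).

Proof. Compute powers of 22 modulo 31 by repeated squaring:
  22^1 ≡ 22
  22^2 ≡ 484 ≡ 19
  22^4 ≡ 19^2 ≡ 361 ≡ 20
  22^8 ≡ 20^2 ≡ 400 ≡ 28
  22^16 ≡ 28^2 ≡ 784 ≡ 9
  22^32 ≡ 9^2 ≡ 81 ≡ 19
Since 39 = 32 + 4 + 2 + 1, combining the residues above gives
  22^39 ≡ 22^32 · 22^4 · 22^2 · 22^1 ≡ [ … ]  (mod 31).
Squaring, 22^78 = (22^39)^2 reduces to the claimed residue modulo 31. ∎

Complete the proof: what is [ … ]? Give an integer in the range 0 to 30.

27

22^32 · 22^4 · 22^2 · 22^1 ≡ 19 · 20 · 19 · 22 = 158840.
158840 mod 31 = 27, so 22^39 ≡ 27 (mod 31).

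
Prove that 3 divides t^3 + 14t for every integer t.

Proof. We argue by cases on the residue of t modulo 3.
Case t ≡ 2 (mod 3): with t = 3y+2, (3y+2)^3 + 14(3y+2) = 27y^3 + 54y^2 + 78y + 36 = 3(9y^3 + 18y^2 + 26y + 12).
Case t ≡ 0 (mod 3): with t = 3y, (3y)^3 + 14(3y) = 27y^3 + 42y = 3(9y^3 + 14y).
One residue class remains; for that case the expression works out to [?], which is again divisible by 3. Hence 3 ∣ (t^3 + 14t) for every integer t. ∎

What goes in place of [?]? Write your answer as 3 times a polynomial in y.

3(9y^3 + 9y^2 + 17y + 5)

Only t ≡ 1 (mod 3) is unaccounted for. Put t = 3y+1:
(3y+1)^3 + 14(3y+1) expands to 27y^3 + 27y^2 + 51y + 15,
and factoring out 3 leaves 3(9y^3 + 9y^2 + 17y + 5).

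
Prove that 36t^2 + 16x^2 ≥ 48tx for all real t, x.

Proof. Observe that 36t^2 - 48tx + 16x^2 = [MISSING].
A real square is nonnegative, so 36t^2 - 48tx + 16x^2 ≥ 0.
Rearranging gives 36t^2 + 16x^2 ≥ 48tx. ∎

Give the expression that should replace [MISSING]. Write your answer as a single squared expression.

The leading and trailing coefficients are 6^2 and 4^2, and 48 = 2·6·4, so the trinomial is (6t - 4x)^2.
Hence 36t^2 - 48tx + 16x^2 ≥ 0.

(6t - 4x)^2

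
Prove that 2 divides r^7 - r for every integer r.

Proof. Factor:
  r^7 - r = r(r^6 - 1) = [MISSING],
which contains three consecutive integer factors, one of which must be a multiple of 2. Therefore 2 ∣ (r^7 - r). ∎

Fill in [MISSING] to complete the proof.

(r - 1)r(r + 1)(r^4 + r^2 + 1)

r^6 - 1 = (r^2 - 1)(r^4 + r^2 + 1), and r^2 - 1 = (r-1)(r+1).
So r(r^6 - 1) = (r - 1)r(r + 1)(r^4 + r^2 + 1).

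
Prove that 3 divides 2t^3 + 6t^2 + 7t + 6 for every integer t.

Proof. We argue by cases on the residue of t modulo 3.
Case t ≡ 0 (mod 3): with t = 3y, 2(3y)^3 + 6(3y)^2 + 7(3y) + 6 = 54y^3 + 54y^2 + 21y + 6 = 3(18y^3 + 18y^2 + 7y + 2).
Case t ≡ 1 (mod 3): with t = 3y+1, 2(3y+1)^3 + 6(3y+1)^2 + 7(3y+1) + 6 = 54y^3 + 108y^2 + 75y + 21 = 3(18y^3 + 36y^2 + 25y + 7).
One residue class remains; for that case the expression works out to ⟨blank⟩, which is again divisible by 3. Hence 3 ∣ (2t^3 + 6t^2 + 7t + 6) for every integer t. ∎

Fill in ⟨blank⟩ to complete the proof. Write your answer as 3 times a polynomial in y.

3(18y^3 + 54y^2 + 55y + 20)

The residues treated are {0, 1}, so the missing case is t ≡ 2 (mod 3); write t = 3y+2.
Then 2(3y+2)^3 + 6(3y+2)^2 + 7(3y+2) + 6 = 54y^3 + 162y^2 + 165y + 60 = 3(18y^3 + 54y^2 + 55y + 20).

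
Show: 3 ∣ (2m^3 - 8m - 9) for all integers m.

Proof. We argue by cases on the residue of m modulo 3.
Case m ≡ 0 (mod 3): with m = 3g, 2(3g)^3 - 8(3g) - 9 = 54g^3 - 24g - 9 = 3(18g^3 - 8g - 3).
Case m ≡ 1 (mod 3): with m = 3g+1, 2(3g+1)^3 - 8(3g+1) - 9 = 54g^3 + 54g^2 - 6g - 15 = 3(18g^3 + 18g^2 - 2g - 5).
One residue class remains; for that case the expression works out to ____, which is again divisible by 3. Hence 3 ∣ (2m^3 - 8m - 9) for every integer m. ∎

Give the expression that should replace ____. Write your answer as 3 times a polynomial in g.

Only m ≡ 2 (mod 3) is unaccounted for. Put m = 3g+2:
2(3g+2)^3 - 8(3g+2) - 9 expands to 54g^3 + 108g^2 + 48g - 9,
and factoring out 3 leaves 3(18g^3 + 36g^2 + 16g - 3).

3(18g^3 + 36g^2 + 16g - 3)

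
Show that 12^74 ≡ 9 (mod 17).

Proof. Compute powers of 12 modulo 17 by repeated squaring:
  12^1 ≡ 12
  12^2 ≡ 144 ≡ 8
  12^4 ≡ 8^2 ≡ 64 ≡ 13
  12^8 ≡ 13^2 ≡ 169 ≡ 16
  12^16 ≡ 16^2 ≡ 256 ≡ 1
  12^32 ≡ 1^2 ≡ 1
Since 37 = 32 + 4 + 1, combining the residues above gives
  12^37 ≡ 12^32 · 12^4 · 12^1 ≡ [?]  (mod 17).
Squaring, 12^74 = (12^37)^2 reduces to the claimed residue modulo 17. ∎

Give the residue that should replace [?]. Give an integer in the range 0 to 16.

3

Multiply the listed residues: 1 · 13 · 12 = 13 → 156.
Reducing modulo 17: 156 = 9·17 + 3, so 12^37 ≡ 3.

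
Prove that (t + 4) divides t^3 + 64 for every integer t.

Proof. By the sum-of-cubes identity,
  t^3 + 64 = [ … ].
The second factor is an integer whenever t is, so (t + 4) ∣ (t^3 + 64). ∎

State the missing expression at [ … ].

(t + 4)(t^2 - 4t + 16)

Polynomial division of t^3 + 64 by t + 4 leaves remainder 0 and quotient t^2 - 4t + 16.
Hence t^3 + 64 = (t + 4)(t^2 - 4t + 16).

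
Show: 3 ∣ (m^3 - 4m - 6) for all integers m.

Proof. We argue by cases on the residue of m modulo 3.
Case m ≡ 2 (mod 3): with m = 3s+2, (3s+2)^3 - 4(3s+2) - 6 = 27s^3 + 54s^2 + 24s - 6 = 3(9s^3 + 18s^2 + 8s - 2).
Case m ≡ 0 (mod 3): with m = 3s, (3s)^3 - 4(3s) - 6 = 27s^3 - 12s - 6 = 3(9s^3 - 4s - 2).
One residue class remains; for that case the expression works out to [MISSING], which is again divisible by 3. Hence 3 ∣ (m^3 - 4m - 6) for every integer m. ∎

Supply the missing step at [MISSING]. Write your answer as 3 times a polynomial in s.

The residues treated are {2, 0}, so the missing case is m ≡ 1 (mod 3); write m = 3s+1.
Then (3s+1)^3 - 4(3s+1) - 6 = 27s^3 + 27s^2 - 3s - 9 = 3(9s^3 + 9s^2 - s - 3).

3(9s^3 + 9s^2 - s - 3)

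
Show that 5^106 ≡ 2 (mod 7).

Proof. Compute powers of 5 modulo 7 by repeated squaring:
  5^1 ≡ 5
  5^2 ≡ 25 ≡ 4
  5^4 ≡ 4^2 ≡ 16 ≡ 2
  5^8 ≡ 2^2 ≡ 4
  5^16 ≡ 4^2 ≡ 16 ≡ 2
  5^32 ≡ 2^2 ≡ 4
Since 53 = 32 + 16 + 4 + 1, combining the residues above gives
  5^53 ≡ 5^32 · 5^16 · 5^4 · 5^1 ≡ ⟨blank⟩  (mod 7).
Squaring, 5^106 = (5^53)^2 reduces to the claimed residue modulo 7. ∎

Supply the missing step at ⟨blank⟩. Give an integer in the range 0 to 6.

5^32 · 5^16 · 5^4 · 5^1 ≡ 4 · 2 · 2 · 5 = 80.
80 mod 7 = 3, so 5^53 ≡ 3 (mod 7).

3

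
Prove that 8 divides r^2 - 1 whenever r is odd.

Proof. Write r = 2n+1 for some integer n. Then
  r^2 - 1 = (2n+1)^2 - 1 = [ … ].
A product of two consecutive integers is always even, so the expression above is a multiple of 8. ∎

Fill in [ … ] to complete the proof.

(2n+1)^2 - 1 = 4n^2 + 4n + 1 - 1 = 4n^2 + 4n = 4n(n+1).
Since n and n+1 are consecutive, n(n+1) is even, and 4·(even) is a multiple of 8.

4n(n + 1)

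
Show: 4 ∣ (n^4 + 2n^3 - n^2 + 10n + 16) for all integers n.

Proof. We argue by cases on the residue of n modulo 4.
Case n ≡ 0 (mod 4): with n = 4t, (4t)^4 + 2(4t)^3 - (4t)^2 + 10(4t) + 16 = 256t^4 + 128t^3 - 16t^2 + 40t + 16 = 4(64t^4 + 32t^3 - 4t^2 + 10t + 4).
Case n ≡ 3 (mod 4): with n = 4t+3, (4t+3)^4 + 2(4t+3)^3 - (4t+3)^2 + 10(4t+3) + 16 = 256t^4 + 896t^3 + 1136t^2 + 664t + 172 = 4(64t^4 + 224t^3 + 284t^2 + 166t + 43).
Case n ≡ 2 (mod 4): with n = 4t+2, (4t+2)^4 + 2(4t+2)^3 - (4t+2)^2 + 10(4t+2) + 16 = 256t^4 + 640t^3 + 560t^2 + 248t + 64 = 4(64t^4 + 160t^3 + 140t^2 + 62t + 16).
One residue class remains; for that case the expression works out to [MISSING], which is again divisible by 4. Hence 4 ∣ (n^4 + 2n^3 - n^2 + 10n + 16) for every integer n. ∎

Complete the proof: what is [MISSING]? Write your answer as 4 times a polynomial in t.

4(64t^4 + 96t^3 + 44t^2 + 18t + 7)

The residues treated are {0, 3, 2}, so the missing case is n ≡ 1 (mod 4); write n = 4t+1.
Then (4t+1)^4 + 2(4t+1)^3 - (4t+1)^2 + 10(4t+1) + 16 = 256t^4 + 384t^3 + 176t^2 + 72t + 28 = 4(64t^4 + 96t^3 + 44t^2 + 18t + 7).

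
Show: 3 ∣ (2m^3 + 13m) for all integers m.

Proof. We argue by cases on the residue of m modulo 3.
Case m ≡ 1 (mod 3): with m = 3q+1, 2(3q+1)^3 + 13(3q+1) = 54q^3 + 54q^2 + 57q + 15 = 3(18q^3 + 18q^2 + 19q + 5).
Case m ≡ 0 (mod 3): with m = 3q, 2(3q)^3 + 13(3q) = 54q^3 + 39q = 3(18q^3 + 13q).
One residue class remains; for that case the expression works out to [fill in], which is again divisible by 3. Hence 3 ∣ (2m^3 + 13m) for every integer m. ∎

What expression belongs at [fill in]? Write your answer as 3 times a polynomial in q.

3(18q^3 + 36q^2 + 37q + 14)

The residues treated are {1, 0}, so the missing case is m ≡ 2 (mod 3); write m = 3q+2.
Then 2(3q+2)^3 + 13(3q+2) = 54q^3 + 108q^2 + 111q + 42 = 3(18q^3 + 36q^2 + 37q + 14).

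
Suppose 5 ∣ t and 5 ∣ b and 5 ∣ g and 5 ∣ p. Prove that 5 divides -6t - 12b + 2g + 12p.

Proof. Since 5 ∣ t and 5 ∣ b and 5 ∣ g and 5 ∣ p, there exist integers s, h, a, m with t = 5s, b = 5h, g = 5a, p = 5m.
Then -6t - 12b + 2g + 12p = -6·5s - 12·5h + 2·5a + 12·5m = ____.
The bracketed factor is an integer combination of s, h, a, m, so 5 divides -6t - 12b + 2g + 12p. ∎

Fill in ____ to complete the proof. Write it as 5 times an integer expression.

5(2a - 12h + 12m - 6s)

Pull the common 5 out of every term: -6·5s - 12·5h + 2·5a + 12·5m = 5(2a - 12h + 12m - 6s).
2a - 12h + 12m - 6s is an integer, which exhibits the divisibility.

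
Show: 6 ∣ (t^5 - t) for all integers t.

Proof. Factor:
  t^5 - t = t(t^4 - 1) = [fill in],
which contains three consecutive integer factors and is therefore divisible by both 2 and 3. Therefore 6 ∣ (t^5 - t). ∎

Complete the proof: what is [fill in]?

t^4 - 1 = (t^2 - 1)(t^2 + 1), and t^2 - 1 = (t-1)(t+1).
So t(t^4 - 1) = (t - 1)t(t + 1)(t^2 + 1).

(t - 1)t(t + 1)(t^2 + 1)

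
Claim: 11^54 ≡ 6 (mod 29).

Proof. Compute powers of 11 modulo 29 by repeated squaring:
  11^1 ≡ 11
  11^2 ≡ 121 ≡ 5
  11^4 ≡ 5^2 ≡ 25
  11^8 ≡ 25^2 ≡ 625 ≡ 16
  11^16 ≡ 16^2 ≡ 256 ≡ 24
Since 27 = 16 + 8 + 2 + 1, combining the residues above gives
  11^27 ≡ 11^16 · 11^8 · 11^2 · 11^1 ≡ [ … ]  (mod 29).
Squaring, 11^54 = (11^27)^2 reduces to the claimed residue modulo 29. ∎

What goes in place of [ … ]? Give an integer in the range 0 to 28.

8

11^16 · 11^8 · 11^2 · 11^1 ≡ 24 · 16 · 5 · 11 = 21120.
21120 mod 29 = 8, so 11^27 ≡ 8 (mod 29).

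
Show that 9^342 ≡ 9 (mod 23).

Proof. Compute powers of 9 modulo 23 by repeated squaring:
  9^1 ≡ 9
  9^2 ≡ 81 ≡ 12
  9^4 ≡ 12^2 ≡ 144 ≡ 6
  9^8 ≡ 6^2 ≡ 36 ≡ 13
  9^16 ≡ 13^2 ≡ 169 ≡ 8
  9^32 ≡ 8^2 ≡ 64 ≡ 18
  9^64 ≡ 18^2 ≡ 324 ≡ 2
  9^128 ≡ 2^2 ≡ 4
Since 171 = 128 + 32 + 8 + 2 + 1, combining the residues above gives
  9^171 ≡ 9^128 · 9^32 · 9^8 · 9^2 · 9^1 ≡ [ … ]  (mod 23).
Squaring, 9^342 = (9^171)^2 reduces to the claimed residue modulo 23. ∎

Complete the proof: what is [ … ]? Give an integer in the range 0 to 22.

3

Multiply the listed residues: 4 · 18 · 13 · 12 · 9 = 72 → 936 → 11232 → 101088.
Reducing modulo 23: 101088 = 4395·23 + 3, so 9^171 ≡ 3.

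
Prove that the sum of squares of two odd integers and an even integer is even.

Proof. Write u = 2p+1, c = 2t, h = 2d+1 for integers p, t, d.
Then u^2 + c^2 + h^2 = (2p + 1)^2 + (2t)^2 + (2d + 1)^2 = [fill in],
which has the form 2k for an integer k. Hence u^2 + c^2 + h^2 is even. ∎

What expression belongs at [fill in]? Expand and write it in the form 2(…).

2(2d^2 + 2d + 2p^2 + 2p + 2t^2 + 1)

(2p + 1)^2 + (2t)^2 + (2d + 1)^2 = 4d^2 + 4d + 4p^2 + 4p + 4t^2 + 2
= 2(2d^2 + 2d + 2p^2 + 2p + 2t^2 + 1).
Since 2d^2 + 2d + 2p^2 + 2p + 2t^2 + 1 is an integer, the sum of squares is of the form 2k for an integer k.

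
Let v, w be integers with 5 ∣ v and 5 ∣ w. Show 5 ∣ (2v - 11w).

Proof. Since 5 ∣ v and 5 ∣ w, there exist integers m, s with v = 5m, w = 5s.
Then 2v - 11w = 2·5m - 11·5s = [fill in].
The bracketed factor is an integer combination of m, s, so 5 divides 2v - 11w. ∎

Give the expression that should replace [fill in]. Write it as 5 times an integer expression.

5(2m - 11s)

Each term has a factor of 5: 2·5m - 11·5s = 5·(2m - 11s).
Since 2m - 11s is an integer, 5 ∣ (2v - 11w).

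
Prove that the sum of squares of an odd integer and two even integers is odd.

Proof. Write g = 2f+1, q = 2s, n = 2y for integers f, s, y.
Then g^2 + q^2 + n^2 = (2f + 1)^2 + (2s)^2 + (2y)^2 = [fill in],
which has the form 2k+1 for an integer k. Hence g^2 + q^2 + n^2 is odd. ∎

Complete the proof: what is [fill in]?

Expanding: (2f + 1)^2 + (2s)^2 + (2y)^2 = 4f^2 + 4f + 4s^2 + 4y^2 + 1.
Every term except the constant is even, so this is 2(2f^2 + 2f + 2s^2 + 2y^2) + 1,
and 2f^2 + 2f + 2s^2 + 2y^2 ∈ ℤ gives the required form.

2(2f^2 + 2f + 2s^2 + 2y^2) + 1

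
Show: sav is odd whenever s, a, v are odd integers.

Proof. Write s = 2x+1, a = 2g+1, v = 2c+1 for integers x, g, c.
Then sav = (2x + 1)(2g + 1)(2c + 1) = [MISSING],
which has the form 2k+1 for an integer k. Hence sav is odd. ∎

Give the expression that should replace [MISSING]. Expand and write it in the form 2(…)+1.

(2x + 1)(2g + 1)(2c + 1) = 8cgx + 4cg + 4cx + 2c + 4gx + 2g + 2x + 1
= 2(4cgx + 2cg + 2cx + c + 2gx + g + x) + 1.
Since 4cgx + 2cg + 2cx + c + 2gx + g + x is an integer, the product is of the form 2k+1 for an integer k.

2(4cgx + 2cg + 2cx + c + 2gx + g + x) + 1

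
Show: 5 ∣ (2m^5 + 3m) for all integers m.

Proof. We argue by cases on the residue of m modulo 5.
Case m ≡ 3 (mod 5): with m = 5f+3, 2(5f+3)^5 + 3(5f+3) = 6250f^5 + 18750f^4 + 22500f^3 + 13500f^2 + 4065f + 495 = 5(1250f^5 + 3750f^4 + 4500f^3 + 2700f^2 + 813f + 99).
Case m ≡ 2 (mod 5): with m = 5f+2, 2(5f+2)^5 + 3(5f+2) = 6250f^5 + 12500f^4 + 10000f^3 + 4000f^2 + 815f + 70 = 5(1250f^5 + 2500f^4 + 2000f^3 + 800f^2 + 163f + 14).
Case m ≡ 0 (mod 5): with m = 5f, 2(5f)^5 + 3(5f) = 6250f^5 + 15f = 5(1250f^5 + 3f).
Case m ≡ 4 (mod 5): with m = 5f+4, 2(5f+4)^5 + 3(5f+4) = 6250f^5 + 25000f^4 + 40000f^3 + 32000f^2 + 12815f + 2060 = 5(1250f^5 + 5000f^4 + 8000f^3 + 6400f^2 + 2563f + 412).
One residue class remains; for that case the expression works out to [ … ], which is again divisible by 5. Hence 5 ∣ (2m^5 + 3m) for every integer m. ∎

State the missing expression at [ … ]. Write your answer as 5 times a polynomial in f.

Only m ≡ 1 (mod 5) is unaccounted for. Put m = 5f+1:
2(5f+1)^5 + 3(5f+1) expands to 6250f^5 + 6250f^4 + 2500f^3 + 500f^2 + 65f + 5,
and factoring out 5 leaves 5(1250f^5 + 1250f^4 + 500f^3 + 100f^2 + 13f + 1).

5(1250f^5 + 1250f^4 + 500f^3 + 100f^2 + 13f + 1)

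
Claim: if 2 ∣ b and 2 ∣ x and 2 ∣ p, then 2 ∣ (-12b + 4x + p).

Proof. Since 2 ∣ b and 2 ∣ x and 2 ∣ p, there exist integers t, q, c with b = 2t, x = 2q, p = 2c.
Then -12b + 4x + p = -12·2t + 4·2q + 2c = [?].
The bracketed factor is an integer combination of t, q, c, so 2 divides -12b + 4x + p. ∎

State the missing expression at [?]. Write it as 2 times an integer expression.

Pull the common 2 out of every term: -12·2t + 4·2q + 2c = 2(c + 4q - 12t).
c + 4q - 12t is an integer, which exhibits the divisibility.

2(c + 4q - 12t)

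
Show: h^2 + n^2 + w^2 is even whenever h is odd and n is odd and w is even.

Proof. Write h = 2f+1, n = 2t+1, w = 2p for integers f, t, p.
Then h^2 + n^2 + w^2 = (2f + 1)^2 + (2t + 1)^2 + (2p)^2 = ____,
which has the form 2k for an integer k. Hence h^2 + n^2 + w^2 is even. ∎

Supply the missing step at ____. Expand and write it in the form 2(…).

2(2f^2 + 2f + 2p^2 + 2t^2 + 2t + 1)

(2f + 1)^2 + (2t + 1)^2 + (2p)^2 = 4f^2 + 4f + 4p^2 + 4t^2 + 4t + 2
= 2(2f^2 + 2f + 2p^2 + 2t^2 + 2t + 1).
Since 2f^2 + 2f + 2p^2 + 2t^2 + 2t + 1 is an integer, the sum of squares is of the form 2k for an integer k.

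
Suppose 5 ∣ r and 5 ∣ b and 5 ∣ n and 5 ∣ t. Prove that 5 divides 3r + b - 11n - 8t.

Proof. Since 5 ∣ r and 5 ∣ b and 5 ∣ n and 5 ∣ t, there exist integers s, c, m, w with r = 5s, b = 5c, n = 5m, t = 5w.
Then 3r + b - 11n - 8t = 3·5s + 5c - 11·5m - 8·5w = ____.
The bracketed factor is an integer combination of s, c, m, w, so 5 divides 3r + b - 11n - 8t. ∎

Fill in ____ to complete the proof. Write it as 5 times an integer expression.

5(c - 11m + 3s - 8w)

Pull the common 5 out of every term: 3·5s + 5c - 11·5m - 8·5w = 5(c - 11m + 3s - 8w).
c - 11m + 3s - 8w is an integer, which exhibits the divisibility.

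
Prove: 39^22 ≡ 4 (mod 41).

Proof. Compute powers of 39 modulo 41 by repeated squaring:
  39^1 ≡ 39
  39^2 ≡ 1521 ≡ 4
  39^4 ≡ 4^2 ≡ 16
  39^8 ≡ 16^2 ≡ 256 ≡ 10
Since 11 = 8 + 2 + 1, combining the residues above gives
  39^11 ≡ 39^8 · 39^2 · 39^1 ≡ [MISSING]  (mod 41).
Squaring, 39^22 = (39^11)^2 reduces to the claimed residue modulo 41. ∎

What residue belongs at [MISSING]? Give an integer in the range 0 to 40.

39^8 · 39^2 · 39^1 ≡ 10 · 4 · 39 = 1560.
1560 mod 41 = 2, so 39^11 ≡ 2 (mod 41).

2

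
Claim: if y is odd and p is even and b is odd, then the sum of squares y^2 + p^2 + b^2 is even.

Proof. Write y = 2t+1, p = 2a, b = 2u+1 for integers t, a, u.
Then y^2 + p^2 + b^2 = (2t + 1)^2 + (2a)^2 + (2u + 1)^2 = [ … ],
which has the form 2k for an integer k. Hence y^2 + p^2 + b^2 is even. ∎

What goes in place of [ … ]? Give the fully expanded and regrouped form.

(2t + 1)^2 + (2a)^2 + (2u + 1)^2 = 4a^2 + 4t^2 + 4t + 4u^2 + 4u + 2
= 2(2a^2 + 2t^2 + 2t + 2u^2 + 2u + 1).
Since 2a^2 + 2t^2 + 2t + 2u^2 + 2u + 1 is an integer, the sum of squares is of the form 2k for an integer k.

2(2a^2 + 2t^2 + 2t + 2u^2 + 2u + 1)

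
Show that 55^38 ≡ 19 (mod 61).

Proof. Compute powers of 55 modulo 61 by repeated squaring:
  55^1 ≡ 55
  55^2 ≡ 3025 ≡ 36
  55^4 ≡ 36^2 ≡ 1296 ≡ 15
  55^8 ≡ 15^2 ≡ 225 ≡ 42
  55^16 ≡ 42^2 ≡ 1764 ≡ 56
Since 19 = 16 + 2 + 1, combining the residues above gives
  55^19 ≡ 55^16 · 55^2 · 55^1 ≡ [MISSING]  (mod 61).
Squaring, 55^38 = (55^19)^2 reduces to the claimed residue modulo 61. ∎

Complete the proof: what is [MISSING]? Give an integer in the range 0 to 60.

55^16 · 55^2 · 55^1 ≡ 56 · 36 · 55 = 110880.
110880 mod 61 = 43, so 55^19 ≡ 43 (mod 61).

43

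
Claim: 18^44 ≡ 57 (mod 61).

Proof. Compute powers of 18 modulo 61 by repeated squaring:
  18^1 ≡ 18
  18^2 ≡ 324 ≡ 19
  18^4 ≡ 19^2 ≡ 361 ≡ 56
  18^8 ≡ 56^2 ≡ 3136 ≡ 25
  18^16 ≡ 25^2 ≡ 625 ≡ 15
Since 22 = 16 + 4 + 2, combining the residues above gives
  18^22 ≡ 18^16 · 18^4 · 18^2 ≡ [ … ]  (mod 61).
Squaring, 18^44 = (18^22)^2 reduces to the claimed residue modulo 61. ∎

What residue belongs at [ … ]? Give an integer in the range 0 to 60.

18^16 · 18^4 · 18^2 ≡ 15 · 56 · 19 = 15960.
15960 mod 61 = 39, so 18^22 ≡ 39 (mod 61).

39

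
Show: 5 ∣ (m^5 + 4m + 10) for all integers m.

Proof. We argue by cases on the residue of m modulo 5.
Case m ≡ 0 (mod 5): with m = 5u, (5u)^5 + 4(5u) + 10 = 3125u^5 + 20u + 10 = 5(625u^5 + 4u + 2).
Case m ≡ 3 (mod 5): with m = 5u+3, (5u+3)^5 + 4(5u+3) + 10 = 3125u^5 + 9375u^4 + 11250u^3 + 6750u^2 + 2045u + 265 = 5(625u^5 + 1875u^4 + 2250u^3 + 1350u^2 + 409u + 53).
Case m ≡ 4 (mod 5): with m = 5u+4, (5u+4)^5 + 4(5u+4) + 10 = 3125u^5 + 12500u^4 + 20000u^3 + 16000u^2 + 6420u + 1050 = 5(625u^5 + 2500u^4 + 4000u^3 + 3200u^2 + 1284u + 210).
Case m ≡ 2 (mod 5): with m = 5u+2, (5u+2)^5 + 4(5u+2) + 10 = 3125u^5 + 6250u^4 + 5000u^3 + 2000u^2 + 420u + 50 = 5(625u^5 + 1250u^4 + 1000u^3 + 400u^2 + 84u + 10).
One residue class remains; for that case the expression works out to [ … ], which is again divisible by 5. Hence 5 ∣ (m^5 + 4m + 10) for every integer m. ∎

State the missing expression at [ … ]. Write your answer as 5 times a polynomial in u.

The residues treated are {0, 3, 4, 2}, so the missing case is m ≡ 1 (mod 5); write m = 5u+1.
Then (5u+1)^5 + 4(5u+1) + 10 = 3125u^5 + 3125u^4 + 1250u^3 + 250u^2 + 45u + 15 = 5(625u^5 + 625u^4 + 250u^3 + 50u^2 + 9u + 3).

5(625u^5 + 625u^4 + 250u^3 + 50u^2 + 9u + 3)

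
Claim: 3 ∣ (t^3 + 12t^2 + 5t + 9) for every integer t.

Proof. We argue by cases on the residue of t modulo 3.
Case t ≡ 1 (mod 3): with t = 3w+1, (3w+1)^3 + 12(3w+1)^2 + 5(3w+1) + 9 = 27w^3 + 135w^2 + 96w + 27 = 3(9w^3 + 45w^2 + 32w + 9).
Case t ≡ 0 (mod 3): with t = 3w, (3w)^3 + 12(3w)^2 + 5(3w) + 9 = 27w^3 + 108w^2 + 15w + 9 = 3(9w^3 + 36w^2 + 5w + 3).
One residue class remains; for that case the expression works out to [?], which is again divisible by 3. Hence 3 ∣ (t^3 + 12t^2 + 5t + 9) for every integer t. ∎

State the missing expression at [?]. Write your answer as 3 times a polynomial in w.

3(9w^3 + 54w^2 + 65w + 25)

The residues treated are {1, 0}, so the missing case is t ≡ 2 (mod 3); write t = 3w+2.
Then (3w+2)^3 + 12(3w+2)^2 + 5(3w+2) + 9 = 27w^3 + 162w^2 + 195w + 75 = 3(9w^3 + 54w^2 + 65w + 25).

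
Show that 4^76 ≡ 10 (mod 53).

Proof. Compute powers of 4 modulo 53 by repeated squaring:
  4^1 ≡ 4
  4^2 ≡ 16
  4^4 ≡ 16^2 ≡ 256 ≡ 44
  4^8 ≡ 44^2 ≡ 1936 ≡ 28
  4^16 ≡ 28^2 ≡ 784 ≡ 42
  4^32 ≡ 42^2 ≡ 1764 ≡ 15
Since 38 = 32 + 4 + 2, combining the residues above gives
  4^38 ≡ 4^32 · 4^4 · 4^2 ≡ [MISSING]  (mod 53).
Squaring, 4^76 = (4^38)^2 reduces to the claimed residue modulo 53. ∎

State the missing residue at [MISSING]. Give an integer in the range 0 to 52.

13

4^32 · 4^4 · 4^2 ≡ 15 · 44 · 16 = 10560.
10560 mod 53 = 13, so 4^38 ≡ 13 (mod 53).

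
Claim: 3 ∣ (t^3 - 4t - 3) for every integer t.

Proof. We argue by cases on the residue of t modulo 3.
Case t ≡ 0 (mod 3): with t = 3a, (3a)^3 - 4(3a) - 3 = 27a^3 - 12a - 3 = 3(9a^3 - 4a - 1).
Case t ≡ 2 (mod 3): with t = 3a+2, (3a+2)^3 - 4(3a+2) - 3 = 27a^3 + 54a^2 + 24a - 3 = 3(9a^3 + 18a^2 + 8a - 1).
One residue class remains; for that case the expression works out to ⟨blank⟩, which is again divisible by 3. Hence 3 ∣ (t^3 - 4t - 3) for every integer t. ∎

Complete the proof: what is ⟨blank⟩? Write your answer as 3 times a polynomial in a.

3(9a^3 + 9a^2 - a - 2)

The residues treated are {0, 2}, so the missing case is t ≡ 1 (mod 3); write t = 3a+1.
Then (3a+1)^3 - 4(3a+1) - 3 = 27a^3 + 27a^2 - 3a - 6 = 3(9a^3 + 9a^2 - a - 2).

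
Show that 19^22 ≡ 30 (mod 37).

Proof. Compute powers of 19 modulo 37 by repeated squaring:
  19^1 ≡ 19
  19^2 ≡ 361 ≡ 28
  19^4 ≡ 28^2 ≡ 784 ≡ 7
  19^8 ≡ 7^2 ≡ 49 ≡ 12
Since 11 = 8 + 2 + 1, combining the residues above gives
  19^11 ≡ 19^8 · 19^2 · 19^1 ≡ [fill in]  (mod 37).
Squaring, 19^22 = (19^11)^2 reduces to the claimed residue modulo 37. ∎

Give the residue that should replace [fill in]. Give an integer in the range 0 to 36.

20

19^8 · 19^2 · 19^1 ≡ 12 · 28 · 19 = 6384.
6384 mod 37 = 20, so 19^11 ≡ 20 (mod 37).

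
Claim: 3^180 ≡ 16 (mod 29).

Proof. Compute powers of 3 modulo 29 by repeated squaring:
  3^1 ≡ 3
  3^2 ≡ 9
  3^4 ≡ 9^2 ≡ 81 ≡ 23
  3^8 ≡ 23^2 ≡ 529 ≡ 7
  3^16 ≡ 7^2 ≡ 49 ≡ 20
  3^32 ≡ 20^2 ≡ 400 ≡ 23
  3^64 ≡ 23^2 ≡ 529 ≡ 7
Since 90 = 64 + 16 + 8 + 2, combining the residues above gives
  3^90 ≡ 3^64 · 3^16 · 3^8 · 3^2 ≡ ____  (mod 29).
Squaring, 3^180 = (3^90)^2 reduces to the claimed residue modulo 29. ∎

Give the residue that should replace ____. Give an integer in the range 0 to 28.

Multiply the listed residues: 7 · 20 · 7 · 9 = 140 → 980 → 8820.
Reducing modulo 29: 8820 = 304·29 + 4, so 3^90 ≡ 4.

4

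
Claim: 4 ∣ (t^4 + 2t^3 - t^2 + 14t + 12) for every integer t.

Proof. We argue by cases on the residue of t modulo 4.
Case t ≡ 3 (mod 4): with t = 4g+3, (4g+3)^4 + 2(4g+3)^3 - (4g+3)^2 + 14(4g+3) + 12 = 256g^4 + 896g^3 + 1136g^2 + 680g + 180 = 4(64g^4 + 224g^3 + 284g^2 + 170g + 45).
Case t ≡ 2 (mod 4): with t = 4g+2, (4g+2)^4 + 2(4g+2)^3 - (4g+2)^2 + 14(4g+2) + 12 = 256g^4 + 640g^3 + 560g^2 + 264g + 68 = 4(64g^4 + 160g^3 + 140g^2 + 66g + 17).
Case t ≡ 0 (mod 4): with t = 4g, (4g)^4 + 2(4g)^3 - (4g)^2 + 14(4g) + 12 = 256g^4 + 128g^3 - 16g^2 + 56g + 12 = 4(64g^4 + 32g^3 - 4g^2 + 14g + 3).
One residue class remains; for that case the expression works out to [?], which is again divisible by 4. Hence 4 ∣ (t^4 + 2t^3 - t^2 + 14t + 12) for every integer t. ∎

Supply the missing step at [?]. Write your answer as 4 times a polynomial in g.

The residues treated are {3, 2, 0}, so the missing case is t ≡ 1 (mod 4); write t = 4g+1.
Then (4g+1)^4 + 2(4g+1)^3 - (4g+1)^2 + 14(4g+1) + 12 = 256g^4 + 384g^3 + 176g^2 + 88g + 28 = 4(64g^4 + 96g^3 + 44g^2 + 22g + 7).

4(64g^4 + 96g^3 + 44g^2 + 22g + 7)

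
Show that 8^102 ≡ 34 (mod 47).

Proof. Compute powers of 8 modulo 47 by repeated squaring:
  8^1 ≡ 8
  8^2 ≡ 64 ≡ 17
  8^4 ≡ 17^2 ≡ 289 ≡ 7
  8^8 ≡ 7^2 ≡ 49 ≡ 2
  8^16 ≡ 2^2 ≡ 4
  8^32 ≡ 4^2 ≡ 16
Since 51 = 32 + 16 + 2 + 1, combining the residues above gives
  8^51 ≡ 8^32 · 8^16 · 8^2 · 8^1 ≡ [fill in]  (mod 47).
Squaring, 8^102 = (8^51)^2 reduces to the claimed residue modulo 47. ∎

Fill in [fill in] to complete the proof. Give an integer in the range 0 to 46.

9

8^32 · 8^16 · 8^2 · 8^1 ≡ 16 · 4 · 17 · 8 = 8704.
8704 mod 47 = 9, so 8^51 ≡ 9 (mod 47).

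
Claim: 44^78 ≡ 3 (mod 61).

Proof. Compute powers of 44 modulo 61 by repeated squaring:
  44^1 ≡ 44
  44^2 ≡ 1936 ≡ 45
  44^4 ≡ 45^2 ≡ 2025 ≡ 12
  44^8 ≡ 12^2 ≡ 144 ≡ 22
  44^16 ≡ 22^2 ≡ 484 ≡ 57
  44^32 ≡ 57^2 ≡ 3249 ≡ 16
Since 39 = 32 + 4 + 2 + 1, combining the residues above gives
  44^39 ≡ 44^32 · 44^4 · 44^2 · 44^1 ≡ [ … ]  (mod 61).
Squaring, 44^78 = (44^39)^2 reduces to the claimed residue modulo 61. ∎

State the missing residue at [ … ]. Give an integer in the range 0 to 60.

8

Multiply the listed residues: 16 · 12 · 45 · 44 = 192 → 8640 → 380160.
Reducing modulo 61: 380160 = 6232·61 + 8, so 44^39 ≡ 8.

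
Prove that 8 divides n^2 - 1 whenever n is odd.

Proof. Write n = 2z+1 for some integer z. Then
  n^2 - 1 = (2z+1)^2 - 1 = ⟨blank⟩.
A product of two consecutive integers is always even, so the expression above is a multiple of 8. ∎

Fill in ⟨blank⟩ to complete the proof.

(2z+1)^2 - 1 = 4z^2 + 4z + 1 - 1 = 4z^2 + 4z = 4z(z+1).
Since z and z+1 are consecutive, z(z+1) is even, and 4·(even) is a multiple of 8.

4z(z + 1)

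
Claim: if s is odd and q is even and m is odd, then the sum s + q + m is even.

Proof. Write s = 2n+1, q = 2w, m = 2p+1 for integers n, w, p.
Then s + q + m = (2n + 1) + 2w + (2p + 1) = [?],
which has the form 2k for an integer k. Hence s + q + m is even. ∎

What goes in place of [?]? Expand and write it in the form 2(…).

2(n + p + w + 1)

(2n + 1) + 2w + (2p + 1) = 2n + 2p + 2w + 2
= 2(n + p + w + 1).
Since n + p + w + 1 is an integer, the sum is of the form 2k for an integer k.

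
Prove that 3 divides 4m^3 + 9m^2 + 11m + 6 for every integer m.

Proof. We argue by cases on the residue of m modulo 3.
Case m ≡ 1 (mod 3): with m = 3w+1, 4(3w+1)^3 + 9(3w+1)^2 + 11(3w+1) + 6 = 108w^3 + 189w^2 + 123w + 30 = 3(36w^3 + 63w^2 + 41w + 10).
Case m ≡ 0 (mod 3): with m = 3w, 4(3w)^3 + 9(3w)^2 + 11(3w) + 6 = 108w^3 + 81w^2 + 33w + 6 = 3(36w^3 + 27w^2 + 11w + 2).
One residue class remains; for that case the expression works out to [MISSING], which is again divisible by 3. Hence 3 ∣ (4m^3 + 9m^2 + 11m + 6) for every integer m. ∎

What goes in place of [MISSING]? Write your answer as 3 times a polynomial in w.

3(36w^3 + 99w^2 + 95w + 32)

Only m ≡ 2 (mod 3) is unaccounted for. Put m = 3w+2:
4(3w+2)^3 + 9(3w+2)^2 + 11(3w+2) + 6 expands to 108w^3 + 297w^2 + 285w + 96,
and factoring out 3 leaves 3(36w^3 + 99w^2 + 95w + 32).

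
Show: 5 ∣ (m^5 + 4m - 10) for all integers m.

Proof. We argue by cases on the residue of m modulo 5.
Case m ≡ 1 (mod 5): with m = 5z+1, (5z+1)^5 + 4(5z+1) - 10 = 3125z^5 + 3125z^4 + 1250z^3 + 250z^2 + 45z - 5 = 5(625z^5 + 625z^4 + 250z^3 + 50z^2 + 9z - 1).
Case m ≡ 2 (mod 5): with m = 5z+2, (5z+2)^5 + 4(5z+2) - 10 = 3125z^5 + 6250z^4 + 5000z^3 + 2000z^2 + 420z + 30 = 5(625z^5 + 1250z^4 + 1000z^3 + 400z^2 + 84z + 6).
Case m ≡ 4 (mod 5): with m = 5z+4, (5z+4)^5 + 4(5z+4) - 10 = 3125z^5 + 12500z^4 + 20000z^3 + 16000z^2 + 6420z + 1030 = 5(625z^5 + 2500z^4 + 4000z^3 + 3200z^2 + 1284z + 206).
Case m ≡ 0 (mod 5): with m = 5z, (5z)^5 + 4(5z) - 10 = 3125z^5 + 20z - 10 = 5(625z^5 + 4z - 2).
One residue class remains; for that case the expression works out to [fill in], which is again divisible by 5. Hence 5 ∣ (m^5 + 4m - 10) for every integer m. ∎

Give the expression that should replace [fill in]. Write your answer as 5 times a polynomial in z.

The residues treated are {1, 2, 4, 0}, so the missing case is m ≡ 3 (mod 5); write m = 5z+3.
Then (5z+3)^5 + 4(5z+3) - 10 = 3125z^5 + 9375z^4 + 11250z^3 + 6750z^2 + 2045z + 245 = 5(625z^5 + 1875z^4 + 2250z^3 + 1350z^2 + 409z + 49).

5(625z^5 + 1875z^4 + 2250z^3 + 1350z^2 + 409z + 49)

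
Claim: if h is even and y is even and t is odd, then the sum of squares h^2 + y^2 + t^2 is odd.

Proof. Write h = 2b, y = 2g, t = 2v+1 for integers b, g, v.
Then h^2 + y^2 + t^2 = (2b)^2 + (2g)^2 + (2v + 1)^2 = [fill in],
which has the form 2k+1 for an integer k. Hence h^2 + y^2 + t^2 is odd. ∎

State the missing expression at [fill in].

Expanding: (2b)^2 + (2g)^2 + (2v + 1)^2 = 4b^2 + 4g^2 + 4v^2 + 4v + 1.
Every term except the constant is even, so this is 2(2b^2 + 2g^2 + 2v^2 + 2v) + 1,
and 2b^2 + 2g^2 + 2v^2 + 2v ∈ ℤ gives the required form.

2(2b^2 + 2g^2 + 2v^2 + 2v) + 1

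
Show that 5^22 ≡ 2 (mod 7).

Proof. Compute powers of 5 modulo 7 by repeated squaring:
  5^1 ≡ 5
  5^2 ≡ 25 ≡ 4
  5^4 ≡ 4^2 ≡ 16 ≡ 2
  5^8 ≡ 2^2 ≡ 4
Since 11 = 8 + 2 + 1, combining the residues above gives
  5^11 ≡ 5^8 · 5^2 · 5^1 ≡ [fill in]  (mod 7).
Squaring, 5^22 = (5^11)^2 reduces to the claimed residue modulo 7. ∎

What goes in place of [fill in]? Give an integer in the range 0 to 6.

Multiply the listed residues: 4 · 4 · 5 = 16 → 80.
Reducing modulo 7: 80 = 11·7 + 3, so 5^11 ≡ 3.

3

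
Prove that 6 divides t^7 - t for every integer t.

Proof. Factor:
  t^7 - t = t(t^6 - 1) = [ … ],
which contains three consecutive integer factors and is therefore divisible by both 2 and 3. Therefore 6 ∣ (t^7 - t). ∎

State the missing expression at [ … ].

(t - 1)t(t + 1)(t^4 + t^2 + 1)

t^6 - 1 = (t^2 - 1)(t^4 + t^2 + 1), and t^2 - 1 = (t-1)(t+1).
So t(t^6 - 1) = (t - 1)t(t + 1)(t^4 + t^2 + 1).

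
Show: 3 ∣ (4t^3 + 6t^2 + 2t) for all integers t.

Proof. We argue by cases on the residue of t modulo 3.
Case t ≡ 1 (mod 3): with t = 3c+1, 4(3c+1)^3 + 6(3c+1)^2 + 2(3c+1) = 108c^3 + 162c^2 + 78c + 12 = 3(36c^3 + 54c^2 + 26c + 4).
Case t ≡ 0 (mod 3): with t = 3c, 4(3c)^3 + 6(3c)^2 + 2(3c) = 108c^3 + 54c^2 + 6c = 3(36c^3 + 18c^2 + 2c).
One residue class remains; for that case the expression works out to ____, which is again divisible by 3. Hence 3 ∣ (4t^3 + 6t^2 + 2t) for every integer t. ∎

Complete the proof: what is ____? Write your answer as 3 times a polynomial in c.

Only t ≡ 2 (mod 3) is unaccounted for. Put t = 3c+2:
4(3c+2)^3 + 6(3c+2)^2 + 2(3c+2) expands to 108c^3 + 270c^2 + 222c + 60,
and factoring out 3 leaves 3(36c^3 + 90c^2 + 74c + 20).

3(36c^3 + 90c^2 + 74c + 20)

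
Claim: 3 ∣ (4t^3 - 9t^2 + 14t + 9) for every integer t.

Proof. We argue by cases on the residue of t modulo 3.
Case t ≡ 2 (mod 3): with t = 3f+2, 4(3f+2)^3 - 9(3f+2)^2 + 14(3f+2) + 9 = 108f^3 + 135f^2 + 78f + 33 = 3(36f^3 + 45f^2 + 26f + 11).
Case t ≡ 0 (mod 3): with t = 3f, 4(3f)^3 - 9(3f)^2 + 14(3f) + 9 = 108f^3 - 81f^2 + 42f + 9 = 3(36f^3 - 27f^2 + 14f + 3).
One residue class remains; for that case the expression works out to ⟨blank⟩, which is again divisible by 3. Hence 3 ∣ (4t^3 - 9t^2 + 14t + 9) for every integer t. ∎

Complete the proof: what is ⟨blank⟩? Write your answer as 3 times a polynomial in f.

The residues treated are {2, 0}, so the missing case is t ≡ 1 (mod 3); write t = 3f+1.
Then 4(3f+1)^3 - 9(3f+1)^2 + 14(3f+1) + 9 = 108f^3 + 27f^2 + 24f + 18 = 3(36f^3 + 9f^2 + 8f + 6).

3(36f^3 + 9f^2 + 8f + 6)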